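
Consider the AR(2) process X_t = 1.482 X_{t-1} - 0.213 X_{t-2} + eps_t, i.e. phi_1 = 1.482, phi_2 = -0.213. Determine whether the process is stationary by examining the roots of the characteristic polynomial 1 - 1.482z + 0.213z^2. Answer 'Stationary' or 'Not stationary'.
\text{Not stationary}

The AR(p) characteristic polynomial is P(z) = 1 - 1.482z + 0.213z^2.
Stationarity requires all roots to lie outside the unit circle, i.e. |z| > 1 for every root.
Set 1 + (-1.482) z + (0.213) z^2 = 0, i.e. a z^2 + b z + c = 0 with a = 0.213, b = -1.482, c = 1.
Discriminant D = b^2 - 4ac = (-1.482)^2 - 4*(0.213)*1 = 2.196324 - (0.852) = 1.344324.
D >= 0, so the roots are real: z = (-b +/- sqrt(D)) / (2a) = (1.482 +/- 1.15945) / (0.426).
  z_1 = (1.482 + 1.15945) / (0.426) = 6.2006,   |z_1| = 6.2006.
  z_2 = (1.482 - 1.15945) / (0.426) = 0.7572,   |z_2| = 0.7572.
Moduli of all roots: 6.2006, 0.7572.
All moduli strictly greater than 1? No.
Verdict: Not stationary.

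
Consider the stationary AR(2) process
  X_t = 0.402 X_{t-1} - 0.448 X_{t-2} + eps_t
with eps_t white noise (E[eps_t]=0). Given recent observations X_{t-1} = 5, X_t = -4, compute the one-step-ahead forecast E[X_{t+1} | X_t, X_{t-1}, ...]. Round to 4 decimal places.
E[X_{t+1} \mid \mathcal F_t] = -3.8480

For an AR(p) model X_t = c + sum_i phi_i X_{t-i} + eps_t, the
one-step-ahead conditional mean is
  E[X_{t+1} | X_t, ...] = c + sum_i phi_i X_{t+1-i}.
Substitute known values:
  E[X_{t+1} | ...] = (0.402) * (-4) + (-0.448) * (5)
                   = -3.8480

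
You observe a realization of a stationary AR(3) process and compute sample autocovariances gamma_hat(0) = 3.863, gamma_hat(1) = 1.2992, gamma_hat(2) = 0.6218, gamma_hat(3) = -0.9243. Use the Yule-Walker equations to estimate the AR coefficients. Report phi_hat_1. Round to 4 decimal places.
\hat\phi_{1} = 0.3370

The Yule-Walker equations for an AR(p) process read, in matrix form,
  Gamma_p phi = r_p,   with   (Gamma_p)_{ij} = gamma(|i - j|),
                       (r_p)_i = gamma(i),   i,j = 1..p.
Substitute the sample gammas (Toeplitz matrix and right-hand side of size 3):
  Gamma_p = [[3.863, 1.2992, 0.6218], [1.2992, 3.863, 1.2992], [0.6218, 1.2992, 3.863]]
  r_p     = [1.2992, 0.6218, -0.9243]
Written out (R1..R3):
  (R1) 3.863 phi_1 + 1.2992 phi_2 + 0.6218 phi_3 = 1.2992
  (R2) 1.2992 phi_1 + 3.863 phi_2 + 1.2992 phi_3 = 0.6218
  (R3) 0.6218 phi_1 + 1.2992 phi_2 + 3.863 phi_3 = -0.9243
Gaussian elimination:
  R2 <- R2 - (1.2992/3.863) R1 = R2 - (0.336319) R1:  3.426054 phi_2 + 1.090077 phi_3 = 0.184854
  R3 <- R3 - (0.6218/3.863) R1 = R3 - (0.160963) R1:  1.090077 phi_2 + 3.762913 phi_3 = -1.133423
  R3 <- R3 - (1.090077/3.426054) R2 = R3 - (0.318173) R2:  3.416081 phi_3 = -1.192239
Back-substitution:
  phi_hat_3 = -1.192239 / 3.416081 = -0.349008
  phi_hat_2 = (0.184854 - (1.090077)(-0.349008)) / 3.426054 = 0.165
  phi_hat_1 = (1.2992 - (1.2992)(0.165) - (0.6218)(-0.349008)) / 3.863 = 0.337004
So phi_hat = [0.3370, 0.1650, -0.3490].
Therefore phi_hat_1 = 0.3370.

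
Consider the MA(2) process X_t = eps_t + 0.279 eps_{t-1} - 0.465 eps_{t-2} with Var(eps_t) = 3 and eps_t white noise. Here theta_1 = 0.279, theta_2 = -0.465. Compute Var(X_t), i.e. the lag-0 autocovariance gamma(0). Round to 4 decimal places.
\gamma(0) = 3.8822

For an MA(q) process X_t = eps_t + sum_i theta_i eps_{t-i} with
Var(eps_t) = sigma^2, the variance is
  gamma(0) = sigma^2 * (1 + sum_i theta_i^2).
  sum_i theta_i^2 = (0.279)^2 + (-0.465)^2 = 0.077841 + 0.216225 = 0.294066.
  gamma(0) = 3 * (1 + 0.294066) = 3 * 1.294066 = 3.882198, which rounds to 3.8822.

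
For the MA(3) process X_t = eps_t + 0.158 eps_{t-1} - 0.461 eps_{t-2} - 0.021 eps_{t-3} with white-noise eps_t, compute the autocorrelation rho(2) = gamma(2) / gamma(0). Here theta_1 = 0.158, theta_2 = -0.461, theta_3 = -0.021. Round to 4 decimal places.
\rho(2) = -0.3751

For an MA(q) process with theta_0 = 1, the autocovariance is
  gamma(k) = sigma^2 * sum_{i=0..q-k} theta_i * theta_{i+k},
and rho(k) = gamma(k) / gamma(0). Sigma^2 cancels.
  numerator   = (1)*(-0.461) + (0.158)*(-0.021) = -0.464318.
  denominator = (1)^2 + (0.158)^2 + (-0.461)^2 + (-0.021)^2 = 1.237926.
  rho(2) = -0.464318 / 1.237926 = -0.3751.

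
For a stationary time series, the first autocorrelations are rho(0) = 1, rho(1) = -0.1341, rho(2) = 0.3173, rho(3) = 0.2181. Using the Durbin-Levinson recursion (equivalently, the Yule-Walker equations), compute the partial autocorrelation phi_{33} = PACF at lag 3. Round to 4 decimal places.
\phi_{33} = 0.3239

The PACF at lag k is phi_{kk}, the last component of the solution
to the Yule-Walker system G_k phi = r_k where
  (G_k)_{ij} = rho(|i - j|), (r_k)_i = rho(i), i,j = 1..k.
Equivalently, Durbin-Levinson gives phi_{kk} iteratively:
  phi_{11} = rho(1)
  phi_{kk} = [rho(k) - sum_{j=1..k-1} phi_{k-1,j} rho(k-j)]
            / [1 - sum_{j=1..k-1} phi_{k-1,j} rho(j)],
  phi_{k,j} = phi_{k-1,j} - phi_{kk} phi_{k-1,k-j},  j = 1..k-1.
Step k = 1:
  phi_11 = rho(1) = -0.1341.
Step k = 2:
  phi_22 = [rho(2) - phi_11 rho(1)] / [1 - phi_11 rho(1)] = [0.3173 - (-0.1341)(-0.1341)] / [1 - (-0.1341)(-0.1341)]
         = 0.29931719 / 0.98201719 = 0.304798.
  Update: phi_21 = phi_11 - phi_22 phi_11 = -0.1341 - (0.304798)(-0.1341) = -0.093227.
Step k = 3:
  phi_33 = [rho(3) - phi_21 rho(2) - phi_22 rho(1)] / [1 - phi_21 rho(1) - phi_22 rho(2)]
    numerator   = 0.2181 - (-0.093227)(0.3173) - (0.304798)(-0.1341) = 0.28855424
    denominator = 1 - (-0.093227)(-0.1341) - (0.304798)(0.3173) = 0.89078581
  phi_33 = 0.28855424 / 0.89078581 = 0.3239.
Therefore phi_{33} = 0.3239.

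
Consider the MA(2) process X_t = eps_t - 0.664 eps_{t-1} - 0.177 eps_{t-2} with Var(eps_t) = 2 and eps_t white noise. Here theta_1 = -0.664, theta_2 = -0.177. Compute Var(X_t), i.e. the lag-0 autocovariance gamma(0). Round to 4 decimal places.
\gamma(0) = 2.9445

For an MA(q) process X_t = eps_t + sum_i theta_i eps_{t-i} with
Var(eps_t) = sigma^2, the variance is
  gamma(0) = sigma^2 * (1 + sum_i theta_i^2).
  sum_i theta_i^2 = (-0.664)^2 + (-0.177)^2 = 0.440896 + 0.031329 = 0.472225.
  gamma(0) = 2 * (1 + 0.472225) = 2 * 1.472225 = 2.94445, which rounds to 2.9445.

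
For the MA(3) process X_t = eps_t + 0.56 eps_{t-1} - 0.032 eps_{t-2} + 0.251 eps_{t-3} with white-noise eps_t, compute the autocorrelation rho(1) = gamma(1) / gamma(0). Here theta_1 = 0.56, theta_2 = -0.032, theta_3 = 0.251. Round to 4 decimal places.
\rho(1) = 0.3877

For an MA(q) process with theta_0 = 1, the autocovariance is
  gamma(k) = sigma^2 * sum_{i=0..q-k} theta_i * theta_{i+k},
and rho(k) = gamma(k) / gamma(0). Sigma^2 cancels.
  numerator   = (1)*(0.56) + (0.56)*(-0.032) + (-0.032)*(0.251) = 0.534048.
  denominator = (1)^2 + (0.56)^2 + (-0.032)^2 + (0.251)^2 = 1.377625.
  rho(1) = 0.534048 / 1.377625 = 0.3877.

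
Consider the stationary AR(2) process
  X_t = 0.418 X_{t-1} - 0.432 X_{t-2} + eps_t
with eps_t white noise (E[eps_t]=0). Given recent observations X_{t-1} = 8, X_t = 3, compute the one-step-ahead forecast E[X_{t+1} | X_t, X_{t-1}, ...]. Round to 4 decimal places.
E[X_{t+1} \mid \mathcal F_t] = -2.2020

For an AR(p) model X_t = c + sum_i phi_i X_{t-i} + eps_t, the
one-step-ahead conditional mean is
  E[X_{t+1} | X_t, ...] = c + sum_i phi_i X_{t+1-i}.
Substitute known values:
  E[X_{t+1} | ...] = (0.418) * (3) + (-0.432) * (8)
                   = -2.2020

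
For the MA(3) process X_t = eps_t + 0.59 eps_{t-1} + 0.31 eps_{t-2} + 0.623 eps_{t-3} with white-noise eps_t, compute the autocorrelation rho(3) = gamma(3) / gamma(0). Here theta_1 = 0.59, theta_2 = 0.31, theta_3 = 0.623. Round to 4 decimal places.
\rho(3) = 0.3400

For an MA(q) process with theta_0 = 1, the autocovariance is
  gamma(k) = sigma^2 * sum_{i=0..q-k} theta_i * theta_{i+k},
and rho(k) = gamma(k) / gamma(0). Sigma^2 cancels.
  numerator   = (1)*(0.623) = 0.623.
  denominator = (1)^2 + (0.59)^2 + (0.31)^2 + (0.623)^2 = 1.832329.
  rho(3) = 0.623 / 1.832329 = 0.3400.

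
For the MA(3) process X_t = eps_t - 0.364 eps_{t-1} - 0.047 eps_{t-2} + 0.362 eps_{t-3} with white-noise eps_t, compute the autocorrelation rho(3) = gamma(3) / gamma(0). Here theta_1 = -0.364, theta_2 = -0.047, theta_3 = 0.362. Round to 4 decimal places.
\rho(3) = 0.2860

For an MA(q) process with theta_0 = 1, the autocovariance is
  gamma(k) = sigma^2 * sum_{i=0..q-k} theta_i * theta_{i+k},
and rho(k) = gamma(k) / gamma(0). Sigma^2 cancels.
  numerator   = (1)*(0.362) = 0.362.
  denominator = (1)^2 + (-0.364)^2 + (-0.047)^2 + (0.362)^2 = 1.265749.
  rho(3) = 0.362 / 1.265749 = 0.2860.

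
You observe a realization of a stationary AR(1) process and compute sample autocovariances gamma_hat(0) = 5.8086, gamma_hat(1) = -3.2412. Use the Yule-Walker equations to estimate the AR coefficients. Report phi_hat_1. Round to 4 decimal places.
\hat\phi_{1} = -0.5580

The Yule-Walker equations for an AR(p) process read, in matrix form,
  Gamma_p phi = r_p,   with   (Gamma_p)_{ij} = gamma(|i - j|),
                       (r_p)_i = gamma(i),   i,j = 1..p.
Substitute the sample gammas (Toeplitz matrix and right-hand side of size 1):
  Gamma_p = [[5.8086]]
  r_p     = [-3.2412]
With p = 1 this is the single equation gamma(0) phi_1 = gamma(1):
  phi_hat_1 = gamma(1) / gamma(0) = -3.2412 / 5.8086 = -0.5580.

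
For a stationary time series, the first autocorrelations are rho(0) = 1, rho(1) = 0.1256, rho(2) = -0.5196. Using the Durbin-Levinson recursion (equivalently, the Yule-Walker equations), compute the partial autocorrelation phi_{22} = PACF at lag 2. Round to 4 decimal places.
\phi_{22} = -0.5440

The PACF at lag k is phi_{kk}, the last component of the solution
to the Yule-Walker system G_k phi = r_k where
  (G_k)_{ij} = rho(|i - j|), (r_k)_i = rho(i), i,j = 1..k.
Equivalently, Durbin-Levinson gives phi_{kk} iteratively:
  phi_{11} = rho(1)
  phi_{kk} = [rho(k) - sum_{j=1..k-1} phi_{k-1,j} rho(k-j)]
            / [1 - sum_{j=1..k-1} phi_{k-1,j} rho(j)],
  phi_{k,j} = phi_{k-1,j} - phi_{kk} phi_{k-1,k-j},  j = 1..k-1.
Step k = 1:
  phi_11 = rho(1) = 0.1256.
Step k = 2:
  phi_22 = [rho(2) - phi_11 rho(1)] / [1 - phi_11 rho(1)] = [-0.5196 - (0.1256)(0.1256)] / [1 - (0.1256)(0.1256)]
         = -0.53537536 / 0.98422464 = -0.544.
Therefore phi_{22} = -0.5440.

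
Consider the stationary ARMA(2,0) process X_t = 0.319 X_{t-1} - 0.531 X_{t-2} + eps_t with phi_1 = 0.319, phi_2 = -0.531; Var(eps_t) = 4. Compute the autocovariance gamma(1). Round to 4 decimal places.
\gamma(1) = 1.2134

Multiply the model equation by X_{t-k} and take expectations. With theta_0 = psi_0 = 1 and psi_j the MA(infinity) weights, this gives
  gamma(k) - sum_i phi_i gamma(k-i) = c_k,
  c_k = sigma^2 * sum_{j=k..q} theta_j psi_{j-k}   (c_k = 0 for k > q),
using gamma(-m) = gamma(m).
Pure AR (q = 0): c_0 = sigma^2 = 4, c_k = 0 for k >= 1.
Equations for k = 0, 1, 2 (AR order 2, c_2 = 0):
  (E0) gamma(0) = phi_1 gamma(1) + phi_2 gamma(2) + c_0
  (E1) gamma(1) = phi_1 gamma(0) + phi_2 gamma(1) + c_1
  (E2) gamma(2) = phi_1 gamma(1) + phi_2 gamma(0)
From (E1): gamma(1) = A gamma(0) + B with
  A = phi_1 / (1 - phi_2) = 0.319 / 1.531 = 0.208361,   B = c_1 / (1 - phi_2) = 0 / 1.531 = 0.
Insert (E2) into (E0): gamma(0) (1 - phi_2^2) = phi_1 (1 + phi_2) gamma(1) + c_0.
  phi_1 (1 + phi_2) = (0.319)(0.469) = 0.149611,   1 - phi_2^2 = 0.718039.
Replace gamma(1) by A gamma(0) + B and collect gamma(0):
  gamma(0) [0.718039 - (0.149611)(0.208361)] = c_0 = 4
  gamma(0) * 0.686866 = 4
  gamma(0) = 4 / 0.686866 = 5.823552.
  gamma(1) = A gamma(0) = (0.208361)(5.823552) = 1.213399.
Therefore gamma(1) = 1.2134 (to 4 decimal places).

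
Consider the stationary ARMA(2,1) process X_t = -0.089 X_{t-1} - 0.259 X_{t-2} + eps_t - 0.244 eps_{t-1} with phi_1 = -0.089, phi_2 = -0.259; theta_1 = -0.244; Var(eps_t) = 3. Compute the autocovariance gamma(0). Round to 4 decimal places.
\gamma(0) = 3.5358

Multiply the model equation by X_{t-k} and take expectations. With theta_0 = psi_0 = 1 and psi_j the MA(infinity) weights, this gives
  gamma(k) - sum_i phi_i gamma(k-i) = c_k,
  c_k = sigma^2 * sum_{j=k..q} theta_j psi_{j-k}   (c_k = 0 for k > q),
using gamma(-m) = gamma(m).
psi-weights needed (psi_j = theta_j + sum_i phi_i psi_{j-i}):
  psi_1 = theta_1 + phi_1 = -0.244 + (-0.089) = -0.333
Right-hand sides:
  c_0 = sigma^2 (1 + theta_1 psi_1) = 3 * (1 + (-0.244)(-0.333)) = 3 * 1.081252 = 3.243756
  c_1 = sigma^2 theta_1 = 3 * (-0.244) = -0.732
  c_2 = 0
Equations for k = 0, 1, 2 (AR order 2, c_2 = 0):
  (E0) gamma(0) = phi_1 gamma(1) + phi_2 gamma(2) + c_0
  (E1) gamma(1) = phi_1 gamma(0) + phi_2 gamma(1) + c_1
  (E2) gamma(2) = phi_1 gamma(1) + phi_2 gamma(0)
From (E1): gamma(1) = A gamma(0) + B with
  A = phi_1 / (1 - phi_2) = -0.089 / 1.259 = -0.070691,   B = c_1 / (1 - phi_2) = -0.732 / 1.259 = -0.581414.
Insert (E2) into (E0): gamma(0) (1 - phi_2^2) = phi_1 (1 + phi_2) gamma(1) + c_0.
  phi_1 (1 + phi_2) = (-0.089)(0.741) = -0.065949,   1 - phi_2^2 = 0.932919.
Replace gamma(1) by A gamma(0) + B and collect gamma(0):
  gamma(0) [0.932919 - (-0.065949)(-0.070691)] = (-0.065949)(-0.581414) + 3.243756
  gamma(0) * 0.928257 = 3.2821
  gamma(0) = 3.2821 / 0.928257 = 3.535766.
Therefore gamma(0) = 3.5358 (to 4 decimal places).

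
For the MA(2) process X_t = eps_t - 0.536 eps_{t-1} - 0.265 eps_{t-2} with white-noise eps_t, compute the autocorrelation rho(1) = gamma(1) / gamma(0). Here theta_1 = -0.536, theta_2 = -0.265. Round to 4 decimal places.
\rho(1) = -0.2902

For an MA(q) process with theta_0 = 1, the autocovariance is
  gamma(k) = sigma^2 * sum_{i=0..q-k} theta_i * theta_{i+k},
and rho(k) = gamma(k) / gamma(0). Sigma^2 cancels.
  numerator   = (1)*(-0.536) + (-0.536)*(-0.265) = -0.39396.
  denominator = (1)^2 + (-0.536)^2 + (-0.265)^2 = 1.357521.
  rho(1) = -0.39396 / 1.357521 = -0.2902.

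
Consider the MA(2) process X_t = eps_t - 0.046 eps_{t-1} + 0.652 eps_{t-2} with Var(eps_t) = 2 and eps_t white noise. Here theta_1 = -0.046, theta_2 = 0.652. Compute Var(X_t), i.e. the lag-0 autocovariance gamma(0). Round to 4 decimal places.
\gamma(0) = 2.8544

For an MA(q) process X_t = eps_t + sum_i theta_i eps_{t-i} with
Var(eps_t) = sigma^2, the variance is
  gamma(0) = sigma^2 * (1 + sum_i theta_i^2).
  sum_i theta_i^2 = (-0.046)^2 + (0.652)^2 = 0.002116 + 0.425104 = 0.42722.
  gamma(0) = 2 * (1 + 0.42722) = 2 * 1.42722 = 2.85444, which rounds to 2.8544.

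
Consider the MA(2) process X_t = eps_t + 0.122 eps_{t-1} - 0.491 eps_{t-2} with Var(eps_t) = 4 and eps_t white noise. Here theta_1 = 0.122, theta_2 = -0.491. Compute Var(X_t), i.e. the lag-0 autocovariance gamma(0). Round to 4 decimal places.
\gamma(0) = 5.0239

For an MA(q) process X_t = eps_t + sum_i theta_i eps_{t-i} with
Var(eps_t) = sigma^2, the variance is
  gamma(0) = sigma^2 * (1 + sum_i theta_i^2).
  sum_i theta_i^2 = (0.122)^2 + (-0.491)^2 = 0.014884 + 0.241081 = 0.255965.
  gamma(0) = 4 * (1 + 0.255965) = 4 * 1.255965 = 5.02386, which rounds to 5.0239.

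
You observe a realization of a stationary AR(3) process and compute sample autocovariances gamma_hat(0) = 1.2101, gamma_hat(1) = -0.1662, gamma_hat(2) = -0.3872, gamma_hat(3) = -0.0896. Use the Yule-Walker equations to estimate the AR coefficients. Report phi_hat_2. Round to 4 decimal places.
\hat\phi_{2} = -0.3840

The Yule-Walker equations for an AR(p) process read, in matrix form,
  Gamma_p phi = r_p,   with   (Gamma_p)_{ij} = gamma(|i - j|),
                       (r_p)_i = gamma(i),   i,j = 1..p.
Substitute the sample gammas (Toeplitz matrix and right-hand side of size 3):
  Gamma_p = [[1.2101, -0.1662, -0.3872], [-0.1662, 1.2101, -0.1662], [-0.3872, -0.1662, 1.2101]]
  r_p     = [-0.1662, -0.3872, -0.0896]
Written out (R1..R3):
  (R1) 1.2101 phi_1 - 0.1662 phi_2 - 0.3872 phi_3 = -0.1662
  (R2) -0.1662 phi_1 + 1.2101 phi_2 - 0.1662 phi_3 = -0.3872
  (R3) -0.3872 phi_1 - 0.1662 phi_2 + 1.2101 phi_3 = -0.0896
Gaussian elimination:
  R2 <- R2 - (-0.1662/1.2101) R1 = R2 - (-0.137344) R1:  1.187273 phi_2 - 0.21938 phi_3 = -0.410027
  R3 <- R3 - (-0.3872/1.2101) R1 = R3 - (-0.319974) R1:  -0.21938 phi_2 + 1.086206 phi_3 = -0.14278
  R3 <- R3 - (-0.21938/1.187273) R2 = R3 - (-0.184776) R2:  1.04567 phi_3 = -0.218543
Back-substitution:
  phi_hat_3 = -0.218543 / 1.04567 = -0.208998
  phi_hat_2 = (-0.410027 - (-0.21938)(-0.208998)) / 1.187273 = -0.383969
  phi_hat_1 = (-0.1662 - (-0.1662)(-0.383969) - (-0.3872)(-0.208998)) / 1.2101 = -0.256954
So phi_hat = [-0.2570, -0.3840, -0.2090].
Therefore phi_hat_2 = -0.3840.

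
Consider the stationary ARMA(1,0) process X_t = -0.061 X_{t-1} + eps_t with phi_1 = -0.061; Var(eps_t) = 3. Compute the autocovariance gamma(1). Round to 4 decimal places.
\gamma(1) = -0.1837

Multiply the model equation by X_{t-k} and take expectations. With theta_0 = psi_0 = 1 and psi_j the MA(infinity) weights, this gives
  gamma(k) - sum_i phi_i gamma(k-i) = c_k,
  c_k = sigma^2 * sum_{j=k..q} theta_j psi_{j-k}   (c_k = 0 for k > q),
using gamma(-m) = gamma(m).
Pure AR (q = 0): c_0 = sigma^2 = 3, c_k = 0 for k >= 1.
Equations for k = 0 and k = 1 (AR order 1):
  gamma(0) = phi_1 gamma(1) + c_0
  gamma(1) = phi_1 gamma(0) + c_1
Substituting the second into the first: gamma(0) (1 - phi_1^2) = c_0 + phi_1 c_1, so
  gamma(0) = c_0 / (1 - phi_1^2) = 3 / (1 - (-0.061)^2) = 3 / 0.996279 = 3.011205.
  gamma(1) = phi_1 gamma(0) = (-0.061)(3.011205) = -0.183683.
Therefore gamma(1) = -0.1837 (to 4 decimal places).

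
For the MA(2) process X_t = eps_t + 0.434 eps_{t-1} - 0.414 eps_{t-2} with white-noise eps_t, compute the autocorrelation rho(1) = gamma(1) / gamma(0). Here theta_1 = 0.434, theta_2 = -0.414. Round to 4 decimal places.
\rho(1) = 0.1870

For an MA(q) process with theta_0 = 1, the autocovariance is
  gamma(k) = sigma^2 * sum_{i=0..q-k} theta_i * theta_{i+k},
and rho(k) = gamma(k) / gamma(0). Sigma^2 cancels.
  numerator   = (1)*(0.434) + (0.434)*(-0.414) = 0.254324.
  denominator = (1)^2 + (0.434)^2 + (-0.414)^2 = 1.359752.
  rho(1) = 0.254324 / 1.359752 = 0.1870.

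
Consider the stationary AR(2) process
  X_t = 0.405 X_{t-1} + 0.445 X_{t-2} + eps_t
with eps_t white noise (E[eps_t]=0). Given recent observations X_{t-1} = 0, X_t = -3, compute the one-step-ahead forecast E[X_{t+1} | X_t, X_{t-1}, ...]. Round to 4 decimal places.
E[X_{t+1} \mid \mathcal F_t] = -1.2150

For an AR(p) model X_t = c + sum_i phi_i X_{t-i} + eps_t, the
one-step-ahead conditional mean is
  E[X_{t+1} | X_t, ...] = c + sum_i phi_i X_{t+1-i}.
Substitute known values:
  E[X_{t+1} | ...] = (0.405) * (-3) + (0.445) * (0)
                   = -1.2150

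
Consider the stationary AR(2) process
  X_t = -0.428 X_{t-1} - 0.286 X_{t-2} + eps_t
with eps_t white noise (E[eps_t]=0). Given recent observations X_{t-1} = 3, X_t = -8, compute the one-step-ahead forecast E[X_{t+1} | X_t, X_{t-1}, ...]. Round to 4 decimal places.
E[X_{t+1} \mid \mathcal F_t] = 2.5660

For an AR(p) model X_t = c + sum_i phi_i X_{t-i} + eps_t, the
one-step-ahead conditional mean is
  E[X_{t+1} | X_t, ...] = c + sum_i phi_i X_{t+1-i}.
Substitute known values:
  E[X_{t+1} | ...] = (-0.428) * (-8) + (-0.286) * (3)
                   = 2.5660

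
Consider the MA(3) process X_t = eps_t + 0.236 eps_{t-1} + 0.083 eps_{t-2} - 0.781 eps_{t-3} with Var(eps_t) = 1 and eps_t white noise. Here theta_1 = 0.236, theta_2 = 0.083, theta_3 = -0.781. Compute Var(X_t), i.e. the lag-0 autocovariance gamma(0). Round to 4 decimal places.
\gamma(0) = 1.6725

For an MA(q) process X_t = eps_t + sum_i theta_i eps_{t-i} with
Var(eps_t) = sigma^2, the variance is
  gamma(0) = sigma^2 * (1 + sum_i theta_i^2).
  sum_i theta_i^2 = (0.236)^2 + (0.083)^2 + (-0.781)^2 = 0.055696 + 0.006889 + 0.609961 = 0.672546.
  gamma(0) = 1 * (1 + 0.672546) = 1 * 1.672546 = 1.672546, which rounds to 1.6725.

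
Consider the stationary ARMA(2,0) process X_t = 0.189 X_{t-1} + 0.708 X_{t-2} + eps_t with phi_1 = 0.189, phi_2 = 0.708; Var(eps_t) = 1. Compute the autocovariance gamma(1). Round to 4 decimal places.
\gamma(1) = 2.2335

Multiply the model equation by X_{t-k} and take expectations. With theta_0 = psi_0 = 1 and psi_j the MA(infinity) weights, this gives
  gamma(k) - sum_i phi_i gamma(k-i) = c_k,
  c_k = sigma^2 * sum_{j=k..q} theta_j psi_{j-k}   (c_k = 0 for k > q),
using gamma(-m) = gamma(m).
Pure AR (q = 0): c_0 = sigma^2 = 1, c_k = 0 for k >= 1.
Equations for k = 0, 1, 2 (AR order 2, c_2 = 0):
  (E0) gamma(0) = phi_1 gamma(1) + phi_2 gamma(2) + c_0
  (E1) gamma(1) = phi_1 gamma(0) + phi_2 gamma(1) + c_1
  (E2) gamma(2) = phi_1 gamma(1) + phi_2 gamma(0)
From (E1): gamma(1) = A gamma(0) + B with
  A = phi_1 / (1 - phi_2) = 0.189 / 0.292 = 0.64726,   B = c_1 / (1 - phi_2) = 0 / 0.292 = 0.
Insert (E2) into (E0): gamma(0) (1 - phi_2^2) = phi_1 (1 + phi_2) gamma(1) + c_0.
  phi_1 (1 + phi_2) = (0.189)(1.708) = 0.322812,   1 - phi_2^2 = 0.498736.
Replace gamma(1) by A gamma(0) + B and collect gamma(0):
  gamma(0) [0.498736 - (0.322812)(0.64726)] = c_0 = 1
  gamma(0) * 0.289793 = 1
  gamma(0) = 1 / 0.289793 = 3.450744.
  gamma(1) = A gamma(0) = (0.64726)(3.450744) = 2.233529.
Therefore gamma(1) = 2.2335 (to 4 decimal places).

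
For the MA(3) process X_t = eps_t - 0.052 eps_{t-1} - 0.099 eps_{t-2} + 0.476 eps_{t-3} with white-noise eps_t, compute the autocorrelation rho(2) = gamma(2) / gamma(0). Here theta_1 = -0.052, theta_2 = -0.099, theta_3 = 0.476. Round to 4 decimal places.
\rho(2) = -0.0999

For an MA(q) process with theta_0 = 1, the autocovariance is
  gamma(k) = sigma^2 * sum_{i=0..q-k} theta_i * theta_{i+k},
and rho(k) = gamma(k) / gamma(0). Sigma^2 cancels.
  numerator   = (1)*(-0.099) + (-0.052)*(0.476) = -0.123752.
  denominator = (1)^2 + (-0.052)^2 + (-0.099)^2 + (0.476)^2 = 1.239081.
  rho(2) = -0.123752 / 1.239081 = -0.0999.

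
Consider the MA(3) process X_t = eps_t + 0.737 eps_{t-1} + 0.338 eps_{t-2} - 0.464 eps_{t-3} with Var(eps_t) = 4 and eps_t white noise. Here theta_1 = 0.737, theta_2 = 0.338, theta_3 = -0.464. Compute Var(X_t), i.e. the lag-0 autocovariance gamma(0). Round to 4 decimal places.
\gamma(0) = 7.4908

For an MA(q) process X_t = eps_t + sum_i theta_i eps_{t-i} with
Var(eps_t) = sigma^2, the variance is
  gamma(0) = sigma^2 * (1 + sum_i theta_i^2).
  sum_i theta_i^2 = (0.737)^2 + (0.338)^2 + (-0.464)^2 = 0.543169 + 0.114244 + 0.215296 = 0.872709.
  gamma(0) = 4 * (1 + 0.872709) = 4 * 1.872709 = 7.490836, which rounds to 7.4908.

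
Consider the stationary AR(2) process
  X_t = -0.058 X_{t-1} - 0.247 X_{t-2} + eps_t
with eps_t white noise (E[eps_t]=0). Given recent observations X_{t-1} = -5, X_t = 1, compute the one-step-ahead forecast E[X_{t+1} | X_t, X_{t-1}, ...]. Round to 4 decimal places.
E[X_{t+1} \mid \mathcal F_t] = 1.1770

For an AR(p) model X_t = c + sum_i phi_i X_{t-i} + eps_t, the
one-step-ahead conditional mean is
  E[X_{t+1} | X_t, ...] = c + sum_i phi_i X_{t+1-i}.
Substitute known values:
  E[X_{t+1} | ...] = (-0.058) * (1) + (-0.247) * (-5)
                   = 1.1770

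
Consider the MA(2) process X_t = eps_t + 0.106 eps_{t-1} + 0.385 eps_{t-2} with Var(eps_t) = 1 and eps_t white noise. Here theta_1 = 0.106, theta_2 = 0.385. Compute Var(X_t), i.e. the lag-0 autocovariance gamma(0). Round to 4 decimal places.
\gamma(0) = 1.1595

For an MA(q) process X_t = eps_t + sum_i theta_i eps_{t-i} with
Var(eps_t) = sigma^2, the variance is
  gamma(0) = sigma^2 * (1 + sum_i theta_i^2).
  sum_i theta_i^2 = (0.106)^2 + (0.385)^2 = 0.011236 + 0.148225 = 0.159461.
  gamma(0) = 1 * (1 + 0.159461) = 1 * 1.159461 = 1.159461, which rounds to 1.1595.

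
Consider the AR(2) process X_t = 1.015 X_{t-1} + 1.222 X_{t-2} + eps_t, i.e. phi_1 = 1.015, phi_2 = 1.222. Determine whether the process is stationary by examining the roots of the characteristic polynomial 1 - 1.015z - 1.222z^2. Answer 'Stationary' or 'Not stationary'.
\text{Not stationary}

The AR(p) characteristic polynomial is P(z) = 1 - 1.015z - 1.222z^2.
Stationarity requires all roots to lie outside the unit circle, i.e. |z| > 1 for every root.
Set 1 + (-1.015) z + (-1.222) z^2 = 0, i.e. a z^2 + b z + c = 0 with a = -1.222, b = -1.015, c = 1.
Discriminant D = b^2 - 4ac = (-1.015)^2 - 4*(-1.222)*1 = 1.030225 - (-4.888) = 5.918225.
D >= 0, so the roots are real: z = (-b +/- sqrt(D)) / (2a) = (1.015 +/- 2.43274) / (-2.444).
  z_1 = (1.015 + 2.43274) / (-2.444) = -1.4107,   |z_1| = 1.4107.
  z_2 = (1.015 - 2.43274) / (-2.444) = 0.5801,   |z_2| = 0.5801.
Moduli of all roots: 1.4107, 0.5801.
All moduli strictly greater than 1? No.
Verdict: Not stationary.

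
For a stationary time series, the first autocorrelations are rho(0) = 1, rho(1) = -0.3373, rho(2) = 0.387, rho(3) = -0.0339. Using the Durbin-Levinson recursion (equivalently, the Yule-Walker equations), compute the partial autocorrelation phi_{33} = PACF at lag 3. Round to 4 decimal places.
\phi_{33} = 0.2000

The PACF at lag k is phi_{kk}, the last component of the solution
to the Yule-Walker system G_k phi = r_k where
  (G_k)_{ij} = rho(|i - j|), (r_k)_i = rho(i), i,j = 1..k.
Equivalently, Durbin-Levinson gives phi_{kk} iteratively:
  phi_{11} = rho(1)
  phi_{kk} = [rho(k) - sum_{j=1..k-1} phi_{k-1,j} rho(k-j)]
            / [1 - sum_{j=1..k-1} phi_{k-1,j} rho(j)],
  phi_{k,j} = phi_{k-1,j} - phi_{kk} phi_{k-1,k-j},  j = 1..k-1.
Step k = 1:
  phi_11 = rho(1) = -0.3373.
Step k = 2:
  phi_22 = [rho(2) - phi_11 rho(1)] / [1 - phi_11 rho(1)] = [0.387 - (-0.3373)(-0.3373)] / [1 - (-0.3373)(-0.3373)]
         = 0.27322871 / 0.88622871 = 0.308305.
  Update: phi_21 = phi_11 - phi_22 phi_11 = -0.3373 - (0.308305)(-0.3373) = -0.233309.
Step k = 3:
  phi_33 = [rho(3) - phi_21 rho(2) - phi_22 rho(1)] / [1 - phi_21 rho(1) - phi_22 rho(2)]
    numerator   = -0.0339 - (-0.233309)(0.387) - (0.308305)(-0.3373) = 0.16038174
    denominator = 1 - (-0.233309)(-0.3373) - (0.308305)(0.387) = 0.80199094
  phi_33 = 0.16038174 / 0.80199094 = 0.2.
Therefore phi_{33} = 0.2000.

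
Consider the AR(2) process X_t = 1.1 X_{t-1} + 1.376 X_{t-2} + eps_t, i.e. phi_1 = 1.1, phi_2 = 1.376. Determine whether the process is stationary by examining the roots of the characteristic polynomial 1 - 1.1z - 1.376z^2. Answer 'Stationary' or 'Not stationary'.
\text{Not stationary}

The AR(p) characteristic polynomial is P(z) = 1 - 1.1z - 1.376z^2.
Stationarity requires all roots to lie outside the unit circle, i.e. |z| > 1 for every root.
Set 1 + (-1.1) z + (-1.376) z^2 = 0, i.e. a z^2 + b z + c = 0 with a = -1.376, b = -1.1, c = 1.
Discriminant D = b^2 - 4ac = (-1.1)^2 - 4*(-1.376)*1 = 1.21 - (-5.504) = 6.714.
D >= 0, so the roots are real: z = (-b +/- sqrt(D)) / (2a) = (1.1 +/- 2.591139) / (-2.752).
  z_1 = (1.1 + 2.591139) / (-2.752) = -1.3413,   |z_1| = 1.3413.
  z_2 = (1.1 - 2.591139) / (-2.752) = 0.5418,   |z_2| = 0.5418.
Moduli of all roots: 1.3413, 0.5418.
All moduli strictly greater than 1? No.
Verdict: Not stationary.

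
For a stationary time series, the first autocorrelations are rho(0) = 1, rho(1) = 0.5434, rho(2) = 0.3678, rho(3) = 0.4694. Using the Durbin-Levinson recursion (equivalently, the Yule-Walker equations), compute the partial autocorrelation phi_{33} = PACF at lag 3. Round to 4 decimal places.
\phi_{33} = 0.3359

The PACF at lag k is phi_{kk}, the last component of the solution
to the Yule-Walker system G_k phi = r_k where
  (G_k)_{ij} = rho(|i - j|), (r_k)_i = rho(i), i,j = 1..k.
Equivalently, Durbin-Levinson gives phi_{kk} iteratively:
  phi_{11} = rho(1)
  phi_{kk} = [rho(k) - sum_{j=1..k-1} phi_{k-1,j} rho(k-j)]
            / [1 - sum_{j=1..k-1} phi_{k-1,j} rho(j)],
  phi_{k,j} = phi_{k-1,j} - phi_{kk} phi_{k-1,k-j},  j = 1..k-1.
Step k = 1:
  phi_11 = rho(1) = 0.5434.
Step k = 2:
  phi_22 = [rho(2) - phi_11 rho(1)] / [1 - phi_11 rho(1)] = [0.3678 - (0.5434)(0.5434)] / [1 - (0.5434)(0.5434)]
         = 0.07251644 / 0.70471644 = 0.102902.
  Update: phi_21 = phi_11 - phi_22 phi_11 = 0.5434 - (0.102902)(0.5434) = 0.487483.
Step k = 3:
  phi_33 = [rho(3) - phi_21 rho(2) - phi_22 rho(1)] / [1 - phi_21 rho(1) - phi_22 rho(2)]
    numerator   = 0.4694 - (0.487483)(0.3678) - (0.102902)(0.5434) = 0.23418693
    denominator = 1 - (0.487483)(0.5434) - (0.102902)(0.3678) = 0.69725438
  phi_33 = 0.23418693 / 0.69725438 = 0.3359.
Therefore phi_{33} = 0.3359.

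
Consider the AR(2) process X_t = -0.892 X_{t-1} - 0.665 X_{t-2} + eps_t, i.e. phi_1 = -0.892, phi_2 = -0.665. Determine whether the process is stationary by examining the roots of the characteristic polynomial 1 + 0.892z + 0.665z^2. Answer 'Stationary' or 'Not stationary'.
\text{Stationary}

The AR(p) characteristic polynomial is P(z) = 1 + 0.892z + 0.665z^2.
Stationarity requires all roots to lie outside the unit circle, i.e. |z| > 1 for every root.
Set 1 + (0.892) z + (0.665) z^2 = 0, i.e. a z^2 + b z + c = 0 with a = 0.665, b = 0.892, c = 1.
Discriminant D = b^2 - 4ac = (0.892)^2 - 4*(0.665)*1 = 0.795664 - (2.66) = -1.864336.
D < 0, so the roots are the complex-conjugate pair z = (-b +/- i sqrt(-D)) / (2a) = -0.6707 +/- 1.0266i.
For a conjugate pair |z|^2 = z * conj(z) = (product of roots) = c/a = 1/(0.665) = 1.503759, so |z| = sqrt(1.503759) = 1.2263 for both roots.
Moduli of all roots: 1.2263, 1.2263.
All moduli strictly greater than 1? Yes.
Verdict: Stationary.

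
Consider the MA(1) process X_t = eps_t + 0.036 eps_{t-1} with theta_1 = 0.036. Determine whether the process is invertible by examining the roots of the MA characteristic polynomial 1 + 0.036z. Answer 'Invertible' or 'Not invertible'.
\text{Invertible}

The MA(q) characteristic polynomial is P(z) = 1 + 0.036z.
Invertibility requires all roots to lie outside the unit circle, i.e. |z| > 1 for every root.
This is linear in z: 1 + (0.036) z = 0  =>  z = -1/(0.036) = -27.777778,  |z| = 27.777778.
Moduli of all roots: 27.7778.
All moduli strictly greater than 1? Yes.
Verdict: Invertible.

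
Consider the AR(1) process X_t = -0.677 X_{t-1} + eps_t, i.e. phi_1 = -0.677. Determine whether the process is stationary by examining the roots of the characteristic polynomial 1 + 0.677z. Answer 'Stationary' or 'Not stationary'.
\text{Stationary}

The AR(p) characteristic polynomial is P(z) = 1 + 0.677z.
Stationarity requires all roots to lie outside the unit circle, i.e. |z| > 1 for every root.
This is linear in z: 1 + (0.677) z = 0  =>  z = -1/(0.677) = -1.477105,  |z| = 1.477105.
Moduli of all roots: 1.4771.
All moduli strictly greater than 1? Yes.
Verdict: Stationary.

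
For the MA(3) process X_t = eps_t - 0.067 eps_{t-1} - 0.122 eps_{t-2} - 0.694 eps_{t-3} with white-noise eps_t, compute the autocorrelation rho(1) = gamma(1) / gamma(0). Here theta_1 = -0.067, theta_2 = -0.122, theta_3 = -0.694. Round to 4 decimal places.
\rho(1) = 0.0172

For an MA(q) process with theta_0 = 1, the autocovariance is
  gamma(k) = sigma^2 * sum_{i=0..q-k} theta_i * theta_{i+k},
and rho(k) = gamma(k) / gamma(0). Sigma^2 cancels.
  numerator   = (1)*(-0.067) + (-0.067)*(-0.122) + (-0.122)*(-0.694) = 0.025842.
  denominator = (1)^2 + (-0.067)^2 + (-0.122)^2 + (-0.694)^2 = 1.501009.
  rho(1) = 0.025842 / 1.501009 = 0.0172.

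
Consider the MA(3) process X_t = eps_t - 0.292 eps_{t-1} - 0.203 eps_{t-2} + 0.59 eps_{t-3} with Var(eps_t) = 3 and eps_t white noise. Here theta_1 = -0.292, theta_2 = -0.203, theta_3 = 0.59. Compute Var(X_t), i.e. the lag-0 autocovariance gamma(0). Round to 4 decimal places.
\gamma(0) = 4.4237

For an MA(q) process X_t = eps_t + sum_i theta_i eps_{t-i} with
Var(eps_t) = sigma^2, the variance is
  gamma(0) = sigma^2 * (1 + sum_i theta_i^2).
  sum_i theta_i^2 = (-0.292)^2 + (-0.203)^2 + (0.59)^2 = 0.085264 + 0.041209 + 0.3481 = 0.474573.
  gamma(0) = 3 * (1 + 0.474573) = 3 * 1.474573 = 4.423719, which rounds to 4.4237.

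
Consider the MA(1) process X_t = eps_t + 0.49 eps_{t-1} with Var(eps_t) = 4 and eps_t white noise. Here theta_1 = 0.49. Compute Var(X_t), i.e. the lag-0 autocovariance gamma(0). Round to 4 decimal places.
\gamma(0) = 4.9604

For an MA(q) process X_t = eps_t + sum_i theta_i eps_{t-i} with
Var(eps_t) = sigma^2, the variance is
  gamma(0) = sigma^2 * (1 + sum_i theta_i^2).
  sum_i theta_i^2 = (0.49)^2 = 0.2401.
  gamma(0) = 4 * (1 + 0.2401) = 4 * 1.2401 = 4.9604.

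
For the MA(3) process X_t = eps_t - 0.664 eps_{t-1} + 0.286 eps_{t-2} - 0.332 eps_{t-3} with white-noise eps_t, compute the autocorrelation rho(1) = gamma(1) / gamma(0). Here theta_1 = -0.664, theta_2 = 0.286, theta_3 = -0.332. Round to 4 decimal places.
\rho(1) = -0.5811

For an MA(q) process with theta_0 = 1, the autocovariance is
  gamma(k) = sigma^2 * sum_{i=0..q-k} theta_i * theta_{i+k},
and rho(k) = gamma(k) / gamma(0). Sigma^2 cancels.
  numerator   = (1)*(-0.664) + (-0.664)*(0.286) + (0.286)*(-0.332) = -0.948856.
  denominator = (1)^2 + (-0.664)^2 + (0.286)^2 + (-0.332)^2 = 1.632916.
  rho(1) = -0.948856 / 1.632916 = -0.5811.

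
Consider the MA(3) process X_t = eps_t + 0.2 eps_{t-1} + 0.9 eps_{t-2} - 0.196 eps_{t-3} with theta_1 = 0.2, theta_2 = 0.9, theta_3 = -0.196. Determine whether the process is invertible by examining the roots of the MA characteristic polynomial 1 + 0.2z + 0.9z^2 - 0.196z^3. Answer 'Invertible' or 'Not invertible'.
\text{Invertible}

The MA(q) characteristic polynomial is P(z) = 1 + 0.2z + 0.9z^2 - 0.196z^3.
Invertibility requires all roots to lie outside the unit circle, i.e. |z| > 1 for every root.
Degree 3: look for a simple real root z0 first, then factor out (1 - z/z0) and solve the remaining quadratic.
Testing z0 = 5: P(5) = 1 + (0.2)(5) + (0.9)(5)^2 + (-0.196)(5)^3
  = 1 + (1) + (22.5) + (-24.5) = 0.  So z_0 = 5 is a root, |z_0| = 5.
Divide out the factor (1 - 0.2 z) = (1 - z/z0) (since 1/z0 = 0.2):
  P(z) = (1 - 0.2 z)(1 + (0.4) z + (0.98) z^2)
  [check: z-coef 0.4 - (0.2) = 0.2; z^2-coef 0.98 - (0.2)(0.4) = 0.9; z^3-coef -(0.2)(0.98) = -0.196.]
Remaining roots from the quadratic factor 1 + (0.4) z + (0.98) z^2:
  Set 1 + (0.4) z + (0.98) z^2 = 0, i.e. a z^2 + b z + c = 0 with a = 0.98, b = 0.4, c = 1.
  Discriminant D = b^2 - 4ac = (0.4)^2 - 4*(0.98)*1 = 0.16 - (3.92) = -3.76.
  D < 0, so the roots are the complex-conjugate pair z = (-b +/- i sqrt(-D)) / (2a) = -0.2041 +/- 0.9893i.
  For a conjugate pair |z|^2 = z * conj(z) = (product of roots) = c/a = 1/(0.98) = 1.020408, so |z| = sqrt(1.020408) = 1.0102 for both roots.
Moduli of all roots: 5.0000, 1.0102, 1.0102.
All moduli strictly greater than 1? Yes.
Verdict: Invertible.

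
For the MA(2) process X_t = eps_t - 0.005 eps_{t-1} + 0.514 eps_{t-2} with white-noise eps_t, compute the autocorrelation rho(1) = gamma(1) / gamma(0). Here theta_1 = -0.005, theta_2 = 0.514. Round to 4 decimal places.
\rho(1) = -0.0060

For an MA(q) process with theta_0 = 1, the autocovariance is
  gamma(k) = sigma^2 * sum_{i=0..q-k} theta_i * theta_{i+k},
and rho(k) = gamma(k) / gamma(0). Sigma^2 cancels.
  numerator   = (1)*(-0.005) + (-0.005)*(0.514) = -0.00757.
  denominator = (1)^2 + (-0.005)^2 + (0.514)^2 = 1.264221.
  rho(1) = -0.00757 / 1.264221 = -0.0060.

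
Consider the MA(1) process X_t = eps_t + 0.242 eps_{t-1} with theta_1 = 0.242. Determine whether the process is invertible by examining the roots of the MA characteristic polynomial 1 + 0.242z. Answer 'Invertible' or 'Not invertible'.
\text{Invertible}

The MA(q) characteristic polynomial is P(z) = 1 + 0.242z.
Invertibility requires all roots to lie outside the unit circle, i.e. |z| > 1 for every root.
This is linear in z: 1 + (0.242) z = 0  =>  z = -1/(0.242) = -4.132231,  |z| = 4.132231.
Moduli of all roots: 4.1322.
All moduli strictly greater than 1? Yes.
Verdict: Invertible.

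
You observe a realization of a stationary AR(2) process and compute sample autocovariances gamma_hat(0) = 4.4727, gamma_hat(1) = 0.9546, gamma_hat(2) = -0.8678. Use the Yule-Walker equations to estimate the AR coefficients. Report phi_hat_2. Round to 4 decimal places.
\hat\phi_{2} = -0.2510

The Yule-Walker equations for an AR(p) process read, in matrix form,
  Gamma_p phi = r_p,   with   (Gamma_p)_{ij} = gamma(|i - j|),
                       (r_p)_i = gamma(i),   i,j = 1..p.
Substitute the sample gammas (Toeplitz matrix and right-hand side of size 2):
  Gamma_p = [[4.4727, 0.9546], [0.9546, 4.4727]]
  r_p     = [0.9546, -0.8678]
Written out:
  4.4727 phi_1 + 0.9546 phi_2 = 0.9546
  0.9546 phi_1 + 4.4727 phi_2 = -0.8678
Solve by Cramer's rule:
  det = gamma(0)^2 - gamma(1)^2 = (4.4727)^2 - (0.9546)^2 = 20.00504529 - 0.91126116 = 19.09378413
  phi_hat_1 = [gamma(1) gamma(0) - gamma(1) gamma(2)] / det = [(0.9546)(4.4727) - (0.9546)(-0.8678)] / 19.09378413 = 5.0980413 / 19.09378413 = 0.267
  phi_hat_2 = [gamma(0) gamma(2) - gamma(1)^2] / det = [(4.4727)(-0.8678) - (0.9546)^2] / 19.09378413 = -4.79267022 / 19.09378413 = -0.251
So phi_hat = [0.2670, -0.2510].
Therefore phi_hat_2 = -0.2510.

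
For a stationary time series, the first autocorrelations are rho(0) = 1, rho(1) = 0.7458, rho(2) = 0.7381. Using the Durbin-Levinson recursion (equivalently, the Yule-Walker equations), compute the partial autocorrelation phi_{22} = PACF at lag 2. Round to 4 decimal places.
\phi_{22} = 0.4098

The PACF at lag k is phi_{kk}, the last component of the solution
to the Yule-Walker system G_k phi = r_k where
  (G_k)_{ij} = rho(|i - j|), (r_k)_i = rho(i), i,j = 1..k.
Equivalently, Durbin-Levinson gives phi_{kk} iteratively:
  phi_{11} = rho(1)
  phi_{kk} = [rho(k) - sum_{j=1..k-1} phi_{k-1,j} rho(k-j)]
            / [1 - sum_{j=1..k-1} phi_{k-1,j} rho(j)],
  phi_{k,j} = phi_{k-1,j} - phi_{kk} phi_{k-1,k-j},  j = 1..k-1.
Step k = 1:
  phi_11 = rho(1) = 0.7458.
Step k = 2:
  phi_22 = [rho(2) - phi_11 rho(1)] / [1 - phi_11 rho(1)] = [0.7381 - (0.7458)(0.7458)] / [1 - (0.7458)(0.7458)]
         = 0.18188236 / 0.44378236 = 0.4098.
Therefore phi_{22} = 0.4098.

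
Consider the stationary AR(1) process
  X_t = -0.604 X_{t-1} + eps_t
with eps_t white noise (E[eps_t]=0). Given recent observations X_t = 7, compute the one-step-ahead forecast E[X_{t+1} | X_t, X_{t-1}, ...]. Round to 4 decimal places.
E[X_{t+1} \mid \mathcal F_t] = -4.2280

For an AR(p) model X_t = c + sum_i phi_i X_{t-i} + eps_t, the
one-step-ahead conditional mean is
  E[X_{t+1} | X_t, ...] = c + sum_i phi_i X_{t+1-i}.
Substitute known values:
  E[X_{t+1} | ...] = (-0.604) * (7)
                   = -4.2280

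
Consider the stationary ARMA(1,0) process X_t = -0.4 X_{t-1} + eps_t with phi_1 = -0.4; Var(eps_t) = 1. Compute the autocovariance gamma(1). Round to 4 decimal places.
\gamma(1) = -0.4762

Multiply the model equation by X_{t-k} and take expectations. With theta_0 = psi_0 = 1 and psi_j the MA(infinity) weights, this gives
  gamma(k) - sum_i phi_i gamma(k-i) = c_k,
  c_k = sigma^2 * sum_{j=k..q} theta_j psi_{j-k}   (c_k = 0 for k > q),
using gamma(-m) = gamma(m).
Pure AR (q = 0): c_0 = sigma^2 = 1, c_k = 0 for k >= 1.
Equations for k = 0 and k = 1 (AR order 1):
  gamma(0) = phi_1 gamma(1) + c_0
  gamma(1) = phi_1 gamma(0) + c_1
Substituting the second into the first: gamma(0) (1 - phi_1^2) = c_0 + phi_1 c_1, so
  gamma(0) = c_0 / (1 - phi_1^2) = 1 / (1 - (-0.4)^2) = 1 / 0.84 = 1.190476.
  gamma(1) = phi_1 gamma(0) = (-0.4)(1.190476) = -0.47619.
Therefore gamma(1) = -0.4762 (to 4 decimal places).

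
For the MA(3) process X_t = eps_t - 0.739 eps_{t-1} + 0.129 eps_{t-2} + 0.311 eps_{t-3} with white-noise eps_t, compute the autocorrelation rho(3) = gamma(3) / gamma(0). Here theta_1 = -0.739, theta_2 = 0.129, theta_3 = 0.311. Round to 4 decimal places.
\rho(3) = 0.1874

For an MA(q) process with theta_0 = 1, the autocovariance is
  gamma(k) = sigma^2 * sum_{i=0..q-k} theta_i * theta_{i+k},
and rho(k) = gamma(k) / gamma(0). Sigma^2 cancels.
  numerator   = (1)*(0.311) = 0.311.
  denominator = (1)^2 + (-0.739)^2 + (0.129)^2 + (0.311)^2 = 1.659483.
  rho(3) = 0.311 / 1.659483 = 0.1874.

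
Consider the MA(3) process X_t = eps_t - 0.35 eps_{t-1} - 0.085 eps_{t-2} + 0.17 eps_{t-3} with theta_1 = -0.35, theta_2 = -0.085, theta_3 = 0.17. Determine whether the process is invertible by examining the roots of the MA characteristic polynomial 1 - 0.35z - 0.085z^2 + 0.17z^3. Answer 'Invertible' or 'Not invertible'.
\text{Invertible}

The MA(q) characteristic polynomial is P(z) = 1 - 0.35z - 0.085z^2 + 0.17z^3.
Invertibility requires all roots to lie outside the unit circle, i.e. |z| > 1 for every root.
Degree 3: look for a simple real root z0 first, then factor out (1 - z/z0) and solve the remaining quadratic.
Testing z0 = -2: P(-2) = 1 + (-0.35)(-2) + (-0.085)(-2)^2 + (0.17)(-2)^3
  = 1 + (0.7) + (-0.34) + (-1.36) = 0.  So z_0 = -2 is a root, |z_0| = 2.
Divide out the factor (1 + 0.5 z) = (1 - z/z0) (since 1/z0 = -0.5):
  P(z) = (1 + 0.5 z)(1 + (-0.85) z + (0.34) z^2)
  [check: z-coef -0.85 - (-0.5) = -0.35; z^2-coef 0.34 - (-0.5)(-0.85) = -0.085; z^3-coef -(-0.5)(0.34) = 0.17.]
Remaining roots from the quadratic factor 1 + (-0.85) z + (0.34) z^2:
  Set 1 + (-0.85) z + (0.34) z^2 = 0, i.e. a z^2 + b z + c = 0 with a = 0.34, b = -0.85, c = 1.
  Discriminant D = b^2 - 4ac = (-0.85)^2 - 4*(0.34)*1 = 0.7225 - (1.36) = -0.6375.
  D < 0, so the roots are the complex-conjugate pair z = (-b +/- i sqrt(-D)) / (2a) = 1.25 +/- 1.1742i.
  For a conjugate pair |z|^2 = z * conj(z) = (product of roots) = c/a = 1/(0.34) = 2.941176, so |z| = sqrt(2.941176) = 1.715 for both roots.
Moduli of all roots: 2.0000, 1.7150, 1.7150.
All moduli strictly greater than 1? Yes.
Verdict: Invertible.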